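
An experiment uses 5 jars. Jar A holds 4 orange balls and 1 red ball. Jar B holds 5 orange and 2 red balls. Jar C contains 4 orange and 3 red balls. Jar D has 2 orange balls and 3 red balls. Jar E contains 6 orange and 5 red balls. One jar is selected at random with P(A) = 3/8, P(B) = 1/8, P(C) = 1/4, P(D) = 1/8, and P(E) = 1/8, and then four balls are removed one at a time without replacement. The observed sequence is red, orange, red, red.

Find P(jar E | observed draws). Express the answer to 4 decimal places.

0.2244

The likelihood of the observed sequence under each hypothesis: P(data | jar A) = (1/5)(4/4)(0/3) = 0; P(data | jar B) = (2/7)(5/6)(1/5)(0/4) = 0; P(data | jar C) = (3/7)(4/6)(2/5)(1/4) = 0.028571; P(data | jar D) = (3/5)(2/4)(2/3)(1/2) = 0.1; P(data | jar E) = (5/11)(6/10)(4/9)(3/8) = 0.045455.
The prior-weighted likelihoods are 3/8 · 0 = 0, 1/8 · 0 = 0, 1/4 · 0.028571 = 0.0071429, 1/8 · 0.1 = 0.0125, 1/8 · 0.045455 = 0.0056818; these sum to 0.025325.
So P(jar E | data) = (0.0056818) / (0.025325) = 0.22436.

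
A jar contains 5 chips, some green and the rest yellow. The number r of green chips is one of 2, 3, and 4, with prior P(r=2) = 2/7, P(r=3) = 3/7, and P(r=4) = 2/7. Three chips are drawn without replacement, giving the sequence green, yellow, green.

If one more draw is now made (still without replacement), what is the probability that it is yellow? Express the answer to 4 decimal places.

0.4167

Compute the likelihood of the observed sequence for each case: P(data | r = 2) = (2/5)(3/4)(1/3) = 1/10; P(data | r = 3) = (3/5)(2/4)(2/3) = 1/5; P(data | r = 4) = (4/5)(1/4)(3/3) = 1/5.
Weighting by the prior gives 2/7 · 1/10 = 1/35, 3/7 · 1/5 = 3/35, 2/7 · 1/5 = 2/35; these sum to 6/35.
Normalising, the posterior is P(r = 2 | data) = 1/6, P(r = 3 | data) = 1/2, P(r = 4 | data) = 1/3.
Averaging over the posterior, P(yellow next | data) = (1)(1/6) + (1/2)(1/2) + (0)(1/3) = 5/12.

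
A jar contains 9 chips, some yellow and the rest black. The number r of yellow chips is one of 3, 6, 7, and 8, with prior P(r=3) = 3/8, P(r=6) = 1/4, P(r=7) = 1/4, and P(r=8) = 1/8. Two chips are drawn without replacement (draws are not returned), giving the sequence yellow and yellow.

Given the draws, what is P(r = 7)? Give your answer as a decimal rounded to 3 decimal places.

0.385

Under each hypothesis, the probability of the observed sequence is: P(data | r = 3) = (3/9)(2/8) = 1/12; P(data | r = 6) = (6/9)(5/8) = 5/12; P(data | r = 7) = (7/9)(6/8) = 7/12; P(data | r = 8) = (8/9)(7/8) = 7/9.
The prior-weighted likelihoods are 3/8 · 1/12 = 1/32, 1/4 · 5/12 = 5/48, 1/4 · 7/12 = 7/48, 1/8 · 7/9 = 7/72; with total 109/288.
Hence P(r = 7 | data) = (7/48) / (109/288) = 42/109.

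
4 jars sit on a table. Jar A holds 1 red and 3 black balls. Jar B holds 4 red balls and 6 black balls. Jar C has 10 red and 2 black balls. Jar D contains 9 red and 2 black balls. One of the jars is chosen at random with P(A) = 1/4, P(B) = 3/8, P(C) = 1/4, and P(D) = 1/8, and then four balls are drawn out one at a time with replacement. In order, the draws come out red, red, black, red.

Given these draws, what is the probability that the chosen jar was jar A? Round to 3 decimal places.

0.054

The likelihood of the observed sequence under each hypothesis: P(data | jar A) = (1/4)(1/4)(3/4)(1/4) = 0.011719; P(data | jar B) = (4/10)(4/10)(6/10)(4/10) = 0.0384; P(data | jar C) = (10/12)(10/12)(2/12)(10/12) = 0.096451; P(data | jar D) = (9/11)(9/11)(2/11)(9/11) = 0.099583.
The prior-weighted likelihoods are 1/4 · 0.011719 = 0.0029297, 3/8 · 0.0384 = 0.0144, 1/4 · 0.096451 = 0.024113, 1/8 · 0.099583 = 0.012448; with total 0.05389.
Therefore the posterior P(jar A | data) = (0.0029297) / (0.05389) = 0.054364.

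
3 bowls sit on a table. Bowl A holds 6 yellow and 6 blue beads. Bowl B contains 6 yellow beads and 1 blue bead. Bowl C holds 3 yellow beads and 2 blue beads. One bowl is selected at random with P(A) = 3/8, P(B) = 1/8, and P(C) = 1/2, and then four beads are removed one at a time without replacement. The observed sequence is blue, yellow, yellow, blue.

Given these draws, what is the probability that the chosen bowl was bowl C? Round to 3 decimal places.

Under each hypothesis, the probability of the observed sequence is: P(data | bowl A) = (6/12)(6/11)(5/10)(5/9) = 5/66; P(data | bowl B) = (1/7)(6/6)(5/5)(0/4) = 0; P(data | bowl C) = (2/5)(3/4)(2/3)(1/2) = 1/10.
Multiplying each by its prior: 3/8 · 5/66 = 5/176, 1/8 · 0 = 0, 1/2 · 1/10 = 1/20; these sum to 69/880.
So P(bowl C | data) = (1/20) / (69/880) = 44/69.

0.638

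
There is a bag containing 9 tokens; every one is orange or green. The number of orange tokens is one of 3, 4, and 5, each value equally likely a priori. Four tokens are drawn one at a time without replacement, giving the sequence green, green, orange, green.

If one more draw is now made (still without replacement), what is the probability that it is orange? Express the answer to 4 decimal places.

Compute the likelihood of the observed sequence for each case: P(data | r = 3) = (6/9)(5/8)(3/7)(4/6) = 5/42; P(data | r = 4) = (5/9)(4/8)(4/7)(3/6) = 5/63; P(data | r = 5) = (4/9)(3/8)(5/7)(2/6) = 5/126.
The prior-weighted likelihoods are 1/3 · 5/42 = 5/126, 1/3 · 5/63 = 5/189, 1/3 · 5/126 = 5/378; summing to 5/63.
The posterior is then P(r = 3 | data) = 1/2, P(r = 4 | data) = 1/3, P(r = 5 | data) = 1/6.
So P(orange next | data) = Σ P(orange next | H) P(H | data) = (2/5)(1/2) + (3/5)(1/3) + (4/5)(1/6) = 8/15.

0.5333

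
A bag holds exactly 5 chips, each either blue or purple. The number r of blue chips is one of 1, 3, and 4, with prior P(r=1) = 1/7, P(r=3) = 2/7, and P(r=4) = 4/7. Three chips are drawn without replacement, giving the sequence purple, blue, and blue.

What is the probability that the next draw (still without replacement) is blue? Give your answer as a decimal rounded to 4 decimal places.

Compute the likelihood of the observed sequence for each case: P(data | r = 1) = (4/5)(1/4)(0/3) = 0; P(data | r = 3) = (2/5)(3/4)(2/3) = 1/5; P(data | r = 4) = (1/5)(4/4)(3/3) = 1/5.
The prior-weighted likelihoods are 1/7 · 0 = 0, 2/7 · 1/5 = 2/35, 4/7 · 1/5 = 4/35; with total 6/35.
The posterior is then P(r = 1 | data) = 0, P(r = 3 | data) = 1/3, P(r = 4 | data) = 2/3.
Averaging over the posterior, P(blue next | data) = (1/2)(1/3) + (1)(2/3) = 5/6.

0.8333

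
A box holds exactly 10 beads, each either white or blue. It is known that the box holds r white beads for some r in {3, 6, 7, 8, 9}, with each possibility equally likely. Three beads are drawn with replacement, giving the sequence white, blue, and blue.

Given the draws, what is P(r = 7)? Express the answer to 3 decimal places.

Under each hypothesis, the probability of the observed sequence is: P(data | r = 3) = (3/10)(7/10)(7/10) = 0.147; P(data | r = 6) = (6/10)(4/10)(4/10) = 0.096; P(data | r = 7) = (7/10)(3/10)(3/10) = 0.063; P(data | r = 8) = (8/10)(2/10)(2/10) = 0.032; P(data | r = 9) = (9/10)(1/10)(1/10) = 0.009.
The prior-weighted likelihoods are 1/5 · 0.147 = 0.0294, 1/5 · 0.096 = 0.0192, 1/5 · 0.063 = 0.0126, 1/5 · 0.032 = 0.0064, 1/5 · 0.009 = 0.0018; these sum to 0.0694.
Hence P(r = 7 | data) = (0.0126) / (0.0694) = 0.18156.

0.182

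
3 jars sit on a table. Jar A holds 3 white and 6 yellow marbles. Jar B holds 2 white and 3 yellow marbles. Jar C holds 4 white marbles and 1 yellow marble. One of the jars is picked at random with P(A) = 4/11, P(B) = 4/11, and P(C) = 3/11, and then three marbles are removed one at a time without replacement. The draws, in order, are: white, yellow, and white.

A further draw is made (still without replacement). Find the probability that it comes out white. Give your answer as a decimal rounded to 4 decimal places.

0.5037

Compute the likelihood of the observed sequence for each case: P(data | jar A) = (3/9)(6/8)(2/7) = 1/14; P(data | jar B) = (2/5)(3/4)(1/3) = 1/10; P(data | jar C) = (4/5)(1/4)(3/3) = 1/5.
The prior-weighted likelihoods are 4/11 · 1/14 = 2/77, 4/11 · 1/10 = 2/55, 3/11 · 1/5 = 3/55; with total 9/77.
Normalising, the posterior is P(jar A | data) = 2/9, P(jar B | data) = 14/45, P(jar C | data) = 7/15.
Averaging over the posterior, P(white next | data) = (1/6)(2/9) + (0)(14/45) + (1)(7/15) = 68/135.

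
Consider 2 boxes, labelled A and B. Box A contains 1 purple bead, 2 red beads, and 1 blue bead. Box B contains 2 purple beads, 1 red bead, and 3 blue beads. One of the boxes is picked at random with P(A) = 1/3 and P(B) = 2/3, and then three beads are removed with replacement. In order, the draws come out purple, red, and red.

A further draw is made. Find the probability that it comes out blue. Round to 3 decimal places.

0.307

Under each hypothesis, the probability of the observed sequence is: P(data | box A) = (1/4)(2/4)(2/4) = 0.0625; P(data | box B) = (2/6)(1/6)(1/6) = 0.0092593.
Weighting by the prior gives 1/3 · 0.0625 = 0.020833, 2/3 · 0.0092593 = 0.0061728; summing to 0.027006.
The posterior is then P(box A | data) = 0.77143, P(box B | data) = 0.22857.
The predictive probability is P(blue next | data) = (1/4)(0.77143) + (1/2)(0.22857) = 0.30714.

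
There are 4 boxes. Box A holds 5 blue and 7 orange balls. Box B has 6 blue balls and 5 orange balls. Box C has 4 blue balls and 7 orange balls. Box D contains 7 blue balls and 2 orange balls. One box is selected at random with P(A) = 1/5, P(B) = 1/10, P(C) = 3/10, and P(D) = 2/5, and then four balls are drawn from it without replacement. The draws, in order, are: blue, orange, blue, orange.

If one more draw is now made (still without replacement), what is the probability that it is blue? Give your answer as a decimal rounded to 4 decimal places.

The likelihood of the observed sequence under each hypothesis: P(data | box A) = (5/12)(7/11)(4/10)(6/9) = 0.070707; P(data | box B) = (6/11)(5/10)(5/9)(4/8) = 0.075758; P(data | box C) = (4/11)(7/10)(3/9)(6/8) = 0.063636; P(data | box D) = (7/9)(2/8)(6/7)(1/6) = 0.027778.
Weighting by the prior gives 1/5 · 0.070707 = 0.014141, 1/10 · 0.075758 = 0.0075758, 3/10 · 0.063636 = 0.019091, 2/5 · 0.027778 = 0.011111; with total 0.051919.
The posterior is then P(box A | data) = 0.27237, P(box B | data) = 0.14591, P(box C | data) = 0.3677, P(box D | data) = 0.21401.
Averaging over the posterior, P(blue next | data) = (3/8)(0.27237) + (4/7)(0.14591) + (2/7)(0.3677) + (1)(0.21401) = 0.50459.

0.5046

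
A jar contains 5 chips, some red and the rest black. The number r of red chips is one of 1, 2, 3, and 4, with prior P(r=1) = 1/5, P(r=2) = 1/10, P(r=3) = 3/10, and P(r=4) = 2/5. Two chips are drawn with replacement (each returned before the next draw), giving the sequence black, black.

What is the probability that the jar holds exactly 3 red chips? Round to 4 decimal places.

Compute the likelihood of the observed sequence for each case: P(data | r = 1) = (4/5)(4/5) = 16/25; P(data | r = 2) = (3/5)(3/5) = 9/25; P(data | r = 3) = (2/5)(2/5) = 4/25; P(data | r = 4) = (1/5)(1/5) = 1/25.
Multiplying each by its prior: 1/5 · 16/25 = 16/125, 1/10 · 9/25 = 9/250, 3/10 · 4/25 = 6/125, 2/5 · 1/25 = 2/125; summing to 57/250.
Therefore the posterior P(r = 3 | data) = (6/125) / (57/250) = 4/19.

0.2105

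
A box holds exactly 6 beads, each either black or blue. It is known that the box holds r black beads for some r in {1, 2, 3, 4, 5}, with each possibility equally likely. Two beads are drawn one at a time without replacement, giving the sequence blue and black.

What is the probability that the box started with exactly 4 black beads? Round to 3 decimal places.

0.229

Under each hypothesis, the probability of the observed sequence is: P(data | r = 1) = (5/6)(1/5) = 1/6; P(data | r = 2) = (4/6)(2/5) = 4/15; P(data | r = 3) = (3/6)(3/5) = 3/10; P(data | r = 4) = (2/6)(4/5) = 4/15; P(data | r = 5) = (1/6)(5/5) = 1/6.
Weighting by the prior gives 1/5 · 1/6 = 1/30, 1/5 · 4/15 = 4/75, 1/5 · 3/10 = 3/50, 1/5 · 4/15 = 4/75, 1/5 · 1/6 = 1/30; these sum to 7/30.
So P(r = 4 | data) = (4/75) / (7/30) = 8/35.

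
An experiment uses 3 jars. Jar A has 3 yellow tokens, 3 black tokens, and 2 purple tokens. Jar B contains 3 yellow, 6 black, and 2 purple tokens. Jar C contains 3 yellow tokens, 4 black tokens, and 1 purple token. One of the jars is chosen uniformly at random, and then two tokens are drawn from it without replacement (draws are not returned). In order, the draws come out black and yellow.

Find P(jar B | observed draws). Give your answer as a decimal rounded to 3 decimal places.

The likelihood of the observed sequence under each hypothesis: P(data | jar A) = (3/8)(3/7) = 9/56; P(data | jar B) = (6/11)(3/10) = 9/55; P(data | jar C) = (4/8)(3/7) = 3/14.
Weighting by the prior gives 1/3 · 9/56 = 3/56, 1/3 · 9/55 = 3/55, 1/3 · 3/14 = 1/14; summing to 79/440.
So P(jar B | data) = (3/55) / (79/440) = 24/79.

0.304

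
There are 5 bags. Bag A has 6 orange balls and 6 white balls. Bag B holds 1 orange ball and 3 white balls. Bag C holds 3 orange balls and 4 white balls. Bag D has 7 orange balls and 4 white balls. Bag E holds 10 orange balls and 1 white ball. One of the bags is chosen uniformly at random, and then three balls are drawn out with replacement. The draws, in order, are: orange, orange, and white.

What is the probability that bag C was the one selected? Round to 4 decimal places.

For each hypothesis, P(data | H) works out to: P(data | bag A) = (6/12)(6/12)(6/12) = 0.125; P(data | bag B) = (1/4)(1/4)(3/4) = 0.046875; P(data | bag C) = (3/7)(3/7)(4/7) = 0.10496; P(data | bag D) = (7/11)(7/11)(4/11) = 0.14726; P(data | bag E) = (10/11)(10/11)(1/11) = 0.075131.
Multiplying each by its prior: 1/5 · 0.125 = 0.025, 1/5 · 0.046875 = 0.009375, 1/5 · 0.10496 = 0.020991, 1/5 · 0.14726 = 0.029452, 1/5 · 0.075131 = 0.015026; summing to 0.099844.
So P(bag C | data) = (0.020991) / (0.099844) = 0.21024.

0.2102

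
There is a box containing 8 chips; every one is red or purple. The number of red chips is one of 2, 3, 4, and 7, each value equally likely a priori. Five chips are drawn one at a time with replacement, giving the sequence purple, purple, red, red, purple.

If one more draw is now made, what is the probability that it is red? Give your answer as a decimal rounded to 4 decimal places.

0.3895

The likelihood of the observed sequence under each hypothesis: P(data | r = 2) = (6/8)(6/8)(2/8)(2/8)(6/8) = 0.026367; P(data | r = 3) = (5/8)(5/8)(3/8)(3/8)(5/8) = 0.034332; P(data | r = 4) = (4/8)(4/8)(4/8)(4/8)(4/8) = 0.03125; P(data | r = 7) = (1/8)(1/8)(7/8)(7/8)(1/8) = 0.0014954.
Multiplying each by its prior: 1/4 · 0.026367 = 0.0065918, 1/4 · 0.034332 = 0.0085831, 1/4 · 0.03125 = 0.0078125, 1/4 · 0.0014954 = 0.00037384; summing to 0.023361.
Normalising, the posterior is P(r = 2 | data) = 0.28217, P(r = 3 | data) = 0.36741, P(r = 4 | data) = 0.33442, P(r = 7 | data) = 0.016003.
The predictive probability is P(red next | data) = (1/4)(0.28217) + (3/8)(0.36741) + (1/2)(0.33442) + (7/8)(0.016003) = 0.38953.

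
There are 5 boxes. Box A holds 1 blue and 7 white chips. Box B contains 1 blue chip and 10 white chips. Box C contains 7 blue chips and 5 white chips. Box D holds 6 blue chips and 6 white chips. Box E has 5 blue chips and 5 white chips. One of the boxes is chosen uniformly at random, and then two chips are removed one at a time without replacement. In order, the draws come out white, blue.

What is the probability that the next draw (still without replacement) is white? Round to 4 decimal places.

0.5789

For each hypothesis, P(data | H) works out to: P(data | box A) = (7/8)(1/7) = 0.125; P(data | box B) = (10/11)(1/10) = 0.090909; P(data | box C) = (5/12)(7/11) = 0.26515; P(data | box D) = (6/12)(6/11) = 0.27273; P(data | box E) = (5/10)(5/9) = 0.27778.
Multiplying each by its prior: 1/5 · 0.125 = 0.025, 1/5 · 0.090909 = 0.018182, 1/5 · 0.26515 = 0.05303, 1/5 · 0.27273 = 0.054545, 1/5 · 0.27778 = 0.055556; summing to 0.20631.
The posterior is then P(box A | data) = 0.12118, P(box B | data) = 0.088127, P(box C | data) = 0.25704, P(box D | data) = 0.26438, P(box E | data) = 0.26928.
So P(white next | data) = Σ P(white next | H) P(H | data) = (1)(0.12118) + (1)(0.088127) + (2/5)(0.25704) + (1/2)(0.26438) + (1/2)(0.26928) = 0.57895.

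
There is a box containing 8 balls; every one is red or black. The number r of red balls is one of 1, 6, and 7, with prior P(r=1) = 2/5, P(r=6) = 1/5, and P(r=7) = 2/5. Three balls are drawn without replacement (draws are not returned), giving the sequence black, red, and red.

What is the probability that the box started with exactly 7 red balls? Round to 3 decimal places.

0.583

Compute the likelihood of the observed sequence for each case: P(data | r = 1) = (7/8)(1/7)(0/6) = 0; P(data | r = 6) = (2/8)(6/7)(5/6) = 5/28; P(data | r = 7) = (1/8)(7/7)(6/6) = 1/8.
Multiplying each by its prior: 2/5 · 0 = 0, 1/5 · 5/28 = 1/28, 2/5 · 1/8 = 1/20; these sum to 3/35.
Therefore the posterior P(r = 7 | data) = (1/20) / (3/35) = 7/12.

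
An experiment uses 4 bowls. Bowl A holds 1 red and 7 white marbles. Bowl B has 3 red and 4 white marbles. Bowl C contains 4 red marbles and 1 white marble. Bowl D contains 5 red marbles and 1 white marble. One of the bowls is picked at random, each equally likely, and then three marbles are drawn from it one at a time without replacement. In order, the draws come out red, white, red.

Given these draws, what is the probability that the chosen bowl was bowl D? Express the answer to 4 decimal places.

The likelihood of the observed sequence under each hypothesis: P(data | bowl A) = (1/8)(7/7)(0/6) = 0; P(data | bowl B) = (3/7)(4/6)(2/5) = 4/35; P(data | bowl C) = (4/5)(1/4)(3/3) = 1/5; P(data | bowl D) = (5/6)(1/5)(4/4) = 1/6.
The prior-weighted likelihoods are 1/4 · 0 = 0, 1/4 · 4/35 = 1/35, 1/4 · 1/5 = 1/20, 1/4 · 1/6 = 1/24; with total 101/840.
Hence P(bowl D | data) = (1/24) / (101/840) = 35/101.

0.3465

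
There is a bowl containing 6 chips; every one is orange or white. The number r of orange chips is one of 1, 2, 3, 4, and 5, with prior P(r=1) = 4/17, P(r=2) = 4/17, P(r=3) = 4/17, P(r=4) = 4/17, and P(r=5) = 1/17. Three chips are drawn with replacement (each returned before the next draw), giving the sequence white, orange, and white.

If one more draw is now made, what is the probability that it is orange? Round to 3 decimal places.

For each hypothesis, P(data | H) works out to: P(data | r = 1) = (5/6)(1/6)(5/6) = 0.11574; P(data | r = 2) = (4/6)(2/6)(4/6) = 0.14815; P(data | r = 3) = (3/6)(3/6)(3/6) = 0.125; P(data | r = 4) = (2/6)(4/6)(2/6) = 0.074074; P(data | r = 5) = (1/6)(5/6)(1/6) = 0.023148.
Weighting by the prior gives 4/17 · 0.11574 = 0.027233, 4/17 · 0.14815 = 0.034858, 4/17 · 0.125 = 0.029412, 4/17 · 0.074074 = 0.017429, 1/17 · 0.023148 = 0.0013617; with total 0.11029.
Normalising, the posterior is P(r = 1 | data) = 0.24691, P(r = 2 | data) = 0.31605, P(r = 3 | data) = 0.26667, P(r = 4 | data) = 0.15802, P(r = 5 | data) = 0.012346.
So P(orange next | data) = Σ P(orange next | H) P(H | data) = (1/6)(0.24691) + (1/3)(0.31605) + (1/2)(0.26667) + (2/3)(0.15802) + (5/6)(0.012346) = 0.39547.

0.395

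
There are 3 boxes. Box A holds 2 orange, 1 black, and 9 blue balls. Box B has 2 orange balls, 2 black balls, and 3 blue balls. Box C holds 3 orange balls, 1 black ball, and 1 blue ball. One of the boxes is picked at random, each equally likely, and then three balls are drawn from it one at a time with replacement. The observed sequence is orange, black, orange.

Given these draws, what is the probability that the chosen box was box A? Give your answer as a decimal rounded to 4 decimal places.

0.0237

Compute the likelihood of the observed sequence for each case: P(data | box A) = (2/12)(1/12)(2/12) = 0.0023148; P(data | box B) = (2/7)(2/7)(2/7) = 0.023324; P(data | box C) = (3/5)(1/5)(3/5) = 0.072.
The prior-weighted likelihoods are 1/3 · 0.0023148 = 0.0007716, 1/3 · 0.023324 = 0.0077745, 1/3 · 0.072 = 0.024; summing to 0.032546.
So P(box A | data) = (0.0007716) / (0.032546) = 0.023708.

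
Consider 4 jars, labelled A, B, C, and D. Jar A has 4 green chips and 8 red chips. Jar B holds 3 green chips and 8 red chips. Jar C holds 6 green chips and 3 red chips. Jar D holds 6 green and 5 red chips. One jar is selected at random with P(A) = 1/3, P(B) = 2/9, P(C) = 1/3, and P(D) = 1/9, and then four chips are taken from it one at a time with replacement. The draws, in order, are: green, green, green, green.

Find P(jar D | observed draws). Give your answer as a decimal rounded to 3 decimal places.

0.121

Under each hypothesis, the probability of the observed sequence is: P(data | jar A) = (4/12)(4/12)(4/12)(4/12) = 0.012346; P(data | jar B) = (3/11)(3/11)(3/11)(3/11) = 0.0055324; P(data | jar C) = (6/9)(6/9)(6/9)(6/9) = 0.19753; P(data | jar D) = (6/11)(6/11)(6/11)(6/11) = 0.088519.
Weighting by the prior gives 1/3 · 0.012346 = 0.0041152, 2/9 · 0.0055324 = 0.0012294, 1/3 · 0.19753 = 0.065844, 1/9 · 0.088519 = 0.0098354; these sum to 0.081024.
By Bayes' rule, P(jar D | data) = (0.0098354) / (0.081024) = 0.12139.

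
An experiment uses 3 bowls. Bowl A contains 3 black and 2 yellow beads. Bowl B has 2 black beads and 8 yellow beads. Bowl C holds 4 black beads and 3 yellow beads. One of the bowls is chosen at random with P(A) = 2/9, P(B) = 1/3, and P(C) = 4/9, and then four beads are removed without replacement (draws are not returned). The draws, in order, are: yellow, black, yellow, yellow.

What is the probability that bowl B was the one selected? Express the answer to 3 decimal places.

0.778

Under each hypothesis, the probability of the observed sequence is: P(data | bowl A) = (2/5)(3/4)(1/3)(0/2) = 0; P(data | bowl B) = (8/10)(2/9)(7/8)(6/7) = 2/15; P(data | bowl C) = (3/7)(4/6)(2/5)(1/4) = 1/35.
Multiplying each by its prior: 2/9 · 0 = 0, 1/3 · 2/15 = 2/45, 4/9 · 1/35 = 4/315; these sum to 2/35.
So P(bowl B | data) = (2/45) / (2/35) = 7/9.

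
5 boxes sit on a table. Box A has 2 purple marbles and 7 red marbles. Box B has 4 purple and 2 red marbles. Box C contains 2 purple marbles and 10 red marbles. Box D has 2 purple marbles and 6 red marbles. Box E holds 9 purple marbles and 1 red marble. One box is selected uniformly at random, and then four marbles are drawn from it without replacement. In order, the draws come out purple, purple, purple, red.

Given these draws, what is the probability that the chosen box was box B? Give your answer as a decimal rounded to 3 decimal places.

0.571

For each hypothesis, P(data | H) works out to: P(data | box A) = (2/9)(1/8)(0/7) = 0; P(data | box B) = (4/6)(3/5)(2/4)(2/3) = 2/15; P(data | box C) = (2/12)(1/11)(0/10) = 0; P(data | box D) = (2/8)(1/7)(0/6) = 0; P(data | box E) = (9/10)(8/9)(7/8)(1/7) = 1/10.
Weighting by the prior gives 1/5 · 0 = 0, 1/5 · 2/15 = 2/75, 1/5 · 0 = 0, 1/5 · 0 = 0, 1/5 · 1/10 = 1/50; with total 7/150.
Therefore the posterior P(box B | data) = (2/75) / (7/150) = 4/7.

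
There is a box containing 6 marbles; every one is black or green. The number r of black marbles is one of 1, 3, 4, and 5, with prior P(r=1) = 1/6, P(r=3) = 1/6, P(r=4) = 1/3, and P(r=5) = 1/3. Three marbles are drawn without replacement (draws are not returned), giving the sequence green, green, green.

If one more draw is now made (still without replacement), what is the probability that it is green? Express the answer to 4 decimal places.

0.6061

The likelihood of the observed sequence under each hypothesis: P(data | r = 1) = (5/6)(4/5)(3/4) = 1/2; P(data | r = 3) = (3/6)(2/5)(1/4) = 1/20; P(data | r = 4) = (2/6)(1/5)(0/4) = 0; P(data | r = 5) = (1/6)(0/5) = 0.
Multiplying each by its prior: 1/6 · 1/2 = 1/12, 1/6 · 1/20 = 1/120, 1/3 · 0 = 0, 1/3 · 0 = 0; summing to 11/120.
Dividing through by the total gives posterior P(r = 1 | data) = 10/11, P(r = 3 | data) = 1/11, P(r = 4 | data) = 0, P(r = 5 | data) = 0.
The predictive probability is P(green next | data) = (2/3)(10/11) + (0)(1/11) = 20/33.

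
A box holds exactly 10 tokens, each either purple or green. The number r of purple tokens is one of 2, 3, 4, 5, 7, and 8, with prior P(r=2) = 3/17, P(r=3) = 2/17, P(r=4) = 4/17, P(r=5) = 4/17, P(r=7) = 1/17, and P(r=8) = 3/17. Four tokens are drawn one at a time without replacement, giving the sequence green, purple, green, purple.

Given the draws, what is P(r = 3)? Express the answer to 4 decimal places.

Compute the likelihood of the observed sequence for each case: P(data | r = 2) = (8/10)(2/9)(7/8)(1/7) = 0.022222; P(data | r = 3) = (7/10)(3/9)(6/8)(2/7) = 0.05; P(data | r = 4) = (6/10)(4/9)(5/8)(3/7) = 0.071429; P(data | r = 5) = (5/10)(5/9)(4/8)(4/7) = 0.079365; P(data | r = 7) = (3/10)(7/9)(2/8)(6/7) = 0.05; P(data | r = 8) = (2/10)(8/9)(1/8)(7/7) = 0.022222.
Multiplying each by its prior: 3/17 · 0.022222 = 0.0039216, 2/17 · 0.05 = 0.0058824, 4/17 · 0.071429 = 0.016807, 4/17 · 0.079365 = 0.018674, 1/17 · 0.05 = 0.0029412, 3/17 · 0.022222 = 0.0039216; summing to 0.052148.
Hence P(r = 3 | data) = (0.0058824) / (0.052148) = 0.1128.

0.1128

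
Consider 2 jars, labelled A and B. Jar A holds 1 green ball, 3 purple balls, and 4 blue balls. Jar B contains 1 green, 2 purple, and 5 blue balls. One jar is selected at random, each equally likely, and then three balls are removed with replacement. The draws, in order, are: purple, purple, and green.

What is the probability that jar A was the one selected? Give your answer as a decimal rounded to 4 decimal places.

0.6923

Under each hypothesis, the probability of the observed sequence is: P(data | jar A) = (3/8)(3/8)(1/8) = 0.017578; P(data | jar B) = (2/8)(2/8)(1/8) = 0.0078125.
Weighting by the prior gives 1/2 · 0.017578 = 0.0087891, 1/2 · 0.0078125 = 0.0039062; these sum to 0.012695.
So P(jar A | data) = (0.0087891) / (0.012695) = 0.69231.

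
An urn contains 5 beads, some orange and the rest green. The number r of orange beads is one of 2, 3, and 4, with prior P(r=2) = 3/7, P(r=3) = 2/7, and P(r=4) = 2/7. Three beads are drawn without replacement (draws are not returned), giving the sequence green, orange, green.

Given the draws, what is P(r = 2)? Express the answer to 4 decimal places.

0.7500

Under each hypothesis, the probability of the observed sequence is: P(data | r = 2) = (3/5)(2/4)(2/3) = 1/5; P(data | r = 3) = (2/5)(3/4)(1/3) = 1/10; P(data | r = 4) = (1/5)(4/4)(0/3) = 0.
Weighting by the prior gives 3/7 · 1/5 = 3/35, 2/7 · 1/10 = 1/35, 2/7 · 0 = 0; with total 4/35.
Therefore the posterior P(r = 2 | data) = (3/35) / (4/35) = 3/4.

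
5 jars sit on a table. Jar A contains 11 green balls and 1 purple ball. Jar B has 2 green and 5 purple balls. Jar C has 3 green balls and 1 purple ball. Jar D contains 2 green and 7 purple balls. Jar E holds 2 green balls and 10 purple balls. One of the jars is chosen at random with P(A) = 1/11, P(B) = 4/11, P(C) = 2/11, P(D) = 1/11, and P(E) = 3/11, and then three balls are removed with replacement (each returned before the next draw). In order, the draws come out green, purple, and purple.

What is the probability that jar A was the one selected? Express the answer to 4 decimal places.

0.0055

The likelihood of the observed sequence under each hypothesis: P(data | jar A) = (11/12)(1/12)(1/12) = 0.0063657; P(data | jar B) = (2/7)(5/7)(5/7) = 0.14577; P(data | jar C) = (3/4)(1/4)(1/4) = 0.046875; P(data | jar D) = (2/9)(7/9)(7/9) = 0.13443; P(data | jar E) = (2/12)(10/12)(10/12) = 0.11574.
The prior-weighted likelihoods are 1/11 · 0.0063657 = 0.0005787, 4/11 · 0.14577 = 0.053008, 2/11 · 0.046875 = 0.0085227, 1/11 · 0.13443 = 0.012221, 3/11 · 0.11574 = 0.031566; these sum to 0.1059.
By Bayes' rule, P(jar A | data) = (0.0005787) / (0.1059) = 0.0054648.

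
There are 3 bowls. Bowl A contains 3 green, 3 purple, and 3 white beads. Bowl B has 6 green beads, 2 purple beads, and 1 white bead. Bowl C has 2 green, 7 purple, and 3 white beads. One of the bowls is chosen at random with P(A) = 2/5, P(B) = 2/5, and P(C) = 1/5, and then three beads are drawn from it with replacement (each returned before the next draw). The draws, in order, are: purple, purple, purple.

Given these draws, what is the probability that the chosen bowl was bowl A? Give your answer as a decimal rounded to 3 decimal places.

For each hypothesis, P(data | H) works out to: P(data | bowl A) = (3/9)(3/9)(3/9) = 0.037037; P(data | bowl B) = (2/9)(2/9)(2/9) = 0.010974; P(data | bowl C) = (7/12)(7/12)(7/12) = 0.1985.
Weighting by the prior gives 2/5 · 0.037037 = 0.014815, 2/5 · 0.010974 = 0.0043896, 1/5 · 0.1985 = 0.039699; with total 0.058903.
Hence P(bowl A | data) = (0.014815) / (0.058903) = 0.25151.

0.252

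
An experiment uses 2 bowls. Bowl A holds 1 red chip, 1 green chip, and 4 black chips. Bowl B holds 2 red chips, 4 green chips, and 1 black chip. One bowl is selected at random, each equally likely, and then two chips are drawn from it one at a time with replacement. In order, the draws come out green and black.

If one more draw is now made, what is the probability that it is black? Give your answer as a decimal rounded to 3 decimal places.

The likelihood of the observed sequence under each hypothesis: P(data | bowl A) = (1/6)(4/6) = 1/9; P(data | bowl B) = (4/7)(1/7) = 4/49.
Multiplying each by its prior: 1/2 · 1/9 = 1/18, 1/2 · 4/49 = 2/49; these sum to 85/882.
Dividing through by the total gives posterior P(bowl A | data) = 0.57647, P(bowl B | data) = 0.42353.
The predictive probability is P(black next | data) = (2/3)(0.57647) + (1/7)(0.42353) = 0.44482.

0.445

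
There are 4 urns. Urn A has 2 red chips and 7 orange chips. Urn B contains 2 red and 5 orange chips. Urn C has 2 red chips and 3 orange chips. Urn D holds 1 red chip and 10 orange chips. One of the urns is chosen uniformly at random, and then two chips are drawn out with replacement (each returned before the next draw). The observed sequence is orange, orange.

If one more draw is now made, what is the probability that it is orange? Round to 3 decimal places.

0.783

For each hypothesis, P(data | H) works out to: P(data | urn A) = (7/9)(7/9) = 0.60494; P(data | urn B) = (5/7)(5/7) = 0.5102; P(data | urn C) = (3/5)(3/5) = 0.36; P(data | urn D) = (10/11)(10/11) = 0.82645.
Multiplying each by its prior: 1/4 · 0.60494 = 0.15123, 1/4 · 0.5102 = 0.12755, 1/4 · 0.36 = 0.09, 1/4 · 0.82645 = 0.20661; summing to 0.5754.
The posterior is then P(urn A | data) = 0.26284, P(urn B | data) = 0.22167, P(urn C | data) = 0.15641, P(urn D | data) = 0.35908.
The predictive probability is P(orange next | data) = (7/9)(0.26284) + (5/7)(0.22167) + (3/5)(0.15641) + (10/11)(0.35908) = 0.78305.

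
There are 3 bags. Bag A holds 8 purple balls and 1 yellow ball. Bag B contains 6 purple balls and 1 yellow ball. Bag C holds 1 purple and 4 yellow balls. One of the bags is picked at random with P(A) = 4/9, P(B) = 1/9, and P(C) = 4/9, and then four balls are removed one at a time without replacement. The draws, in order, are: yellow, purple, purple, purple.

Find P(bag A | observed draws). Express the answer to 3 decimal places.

The likelihood of the observed sequence under each hypothesis: P(data | bag A) = (1/9)(8/8)(7/7)(6/6) = 1/9; P(data | bag B) = (1/7)(6/6)(5/5)(4/4) = 1/7; P(data | bag C) = (4/5)(1/4)(0/3) = 0.
The prior-weighted likelihoods are 4/9 · 1/9 = 4/81, 1/9 · 1/7 = 1/63, 4/9 · 0 = 0; with total 37/567.
Hence P(bag A | data) = (4/81) / (37/567) = 28/37.

0.757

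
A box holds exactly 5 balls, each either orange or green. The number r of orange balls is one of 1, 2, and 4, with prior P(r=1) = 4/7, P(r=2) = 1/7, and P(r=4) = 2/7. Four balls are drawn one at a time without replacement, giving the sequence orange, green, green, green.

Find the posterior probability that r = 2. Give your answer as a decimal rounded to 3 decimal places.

For each hypothesis, P(data | H) works out to: P(data | r = 1) = (1/5)(4/4)(3/3)(2/2) = 1/5; P(data | r = 2) = (2/5)(3/4)(2/3)(1/2) = 1/10; P(data | r = 4) = (4/5)(1/4)(0/3) = 0.
The prior-weighted likelihoods are 4/7 · 1/5 = 4/35, 1/7 · 1/10 = 1/70, 2/7 · 0 = 0; with total 9/70.
By Bayes' rule, P(r = 2 | data) = (1/70) / (9/70) = 1/9.

0.111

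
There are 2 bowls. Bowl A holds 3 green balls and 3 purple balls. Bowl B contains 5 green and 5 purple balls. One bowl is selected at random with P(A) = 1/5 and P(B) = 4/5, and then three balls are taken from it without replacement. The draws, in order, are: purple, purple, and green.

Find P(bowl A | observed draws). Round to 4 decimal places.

0.2126

Under each hypothesis, the probability of the observed sequence is: P(data | bowl A) = (3/6)(2/5)(3/4) = 3/20; P(data | bowl B) = (5/10)(4/9)(5/8) = 5/36.
Weighting by the prior gives 1/5 · 3/20 = 3/100, 4/5 · 5/36 = 1/9; summing to 127/900.
Hence P(bowl A | data) = (3/100) / (127/900) = 27/127.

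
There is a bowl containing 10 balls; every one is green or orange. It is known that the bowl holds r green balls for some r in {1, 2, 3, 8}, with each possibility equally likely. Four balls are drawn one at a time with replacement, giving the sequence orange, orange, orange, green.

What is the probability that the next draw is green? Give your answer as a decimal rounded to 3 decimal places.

The likelihood of the observed sequence under each hypothesis: P(data | r = 1) = (9/10)(9/10)(9/10)(1/10) = 0.0729; P(data | r = 2) = (8/10)(8/10)(8/10)(2/10) = 0.1024; P(data | r = 3) = (7/10)(7/10)(7/10)(3/10) = 0.1029; P(data | r = 8) = (2/10)(2/10)(2/10)(8/10) = 0.0064.
Multiplying each by its prior: 1/4 · 0.0729 = 0.018225, 1/4 · 0.1024 = 0.0256, 1/4 · 0.1029 = 0.025725, 1/4 · 0.0064 = 0.0016; summing to 0.07115.
Normalising, the posterior is P(r = 1 | data) = 0.25615, P(r = 2 | data) = 0.3598, P(r = 3 | data) = 0.36156, P(r = 8 | data) = 0.022488.
So P(green next | data) = Σ P(green next | H) P(H | data) = (1/10)(0.25615) + (1/5)(0.3598) + (3/10)(0.36156) + (4/5)(0.022488) = 0.22403.

0.224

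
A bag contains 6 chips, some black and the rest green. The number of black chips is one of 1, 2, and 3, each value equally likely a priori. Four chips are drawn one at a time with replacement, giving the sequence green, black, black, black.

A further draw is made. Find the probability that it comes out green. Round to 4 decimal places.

The likelihood of the observed sequence under each hypothesis: P(data | r = 1) = (5/6)(1/6)(1/6)(1/6) = 0.003858; P(data | r = 2) = (4/6)(2/6)(2/6)(2/6) = 0.024691; P(data | r = 3) = (3/6)(3/6)(3/6)(3/6) = 0.0625.
Multiplying each by its prior: 1/3 · 0.003858 = 0.001286, 1/3 · 0.024691 = 0.0082305, 1/3 · 0.0625 = 0.020833; summing to 0.03035.
Normalising, the posterior is P(r = 1 | data) = 0.042373, P(r = 2 | data) = 0.27119, P(r = 3 | data) = 0.68644.
Averaging over the posterior, P(green next | data) = (5/6)(0.042373) + (2/3)(0.27119) + (1/2)(0.68644) = 0.55932.

0.5593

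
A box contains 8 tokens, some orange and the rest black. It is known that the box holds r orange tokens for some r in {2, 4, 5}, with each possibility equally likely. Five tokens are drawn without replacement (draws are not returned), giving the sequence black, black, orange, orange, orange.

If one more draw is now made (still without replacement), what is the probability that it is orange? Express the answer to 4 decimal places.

Compute the likelihood of the observed sequence for each case: P(data | r = 2) = (6/8)(5/7)(2/6)(1/5)(0/4) = 0; P(data | r = 4) = (4/8)(3/7)(4/6)(3/5)(2/4) = 3/70; P(data | r = 5) = (3/8)(2/7)(5/6)(4/5)(3/4) = 3/56.
The prior-weighted likelihoods are 1/3 · 0 = 0, 1/3 · 3/70 = 1/70, 1/3 · 3/56 = 1/56; with total 9/280.
The posterior is then P(r = 2 | data) = 0, P(r = 4 | data) = 4/9, P(r = 5 | data) = 5/9.
So P(orange next | data) = Σ P(orange next | H) P(H | data) = (1/3)(4/9) + (2/3)(5/9) = 14/27.

0.5185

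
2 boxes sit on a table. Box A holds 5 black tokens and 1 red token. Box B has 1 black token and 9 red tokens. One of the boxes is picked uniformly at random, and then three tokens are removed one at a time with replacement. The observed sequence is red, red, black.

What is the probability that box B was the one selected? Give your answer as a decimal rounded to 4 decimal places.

For each hypothesis, P(data | H) works out to: P(data | box A) = (1/6)(1/6)(5/6) = 0.023148; P(data | box B) = (9/10)(9/10)(1/10) = 0.081.
The prior-weighted likelihoods are 1/2 · 0.023148 = 0.011574, 1/2 · 0.081 = 0.0405; these sum to 0.052074.
So P(box B | data) = (0.0405) / (0.052074) = 0.77774.

0.7777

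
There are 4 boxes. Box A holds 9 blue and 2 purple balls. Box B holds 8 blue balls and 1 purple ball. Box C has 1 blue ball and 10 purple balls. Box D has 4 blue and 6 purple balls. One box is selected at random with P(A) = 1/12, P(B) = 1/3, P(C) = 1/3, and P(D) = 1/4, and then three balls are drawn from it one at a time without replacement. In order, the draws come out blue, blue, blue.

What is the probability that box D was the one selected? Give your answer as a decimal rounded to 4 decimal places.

The likelihood of the observed sequence under each hypothesis: P(data | box A) = (9/11)(8/10)(7/9) = 0.50909; P(data | box B) = (8/9)(7/8)(6/7) = 0.66667; P(data | box C) = (1/11)(0/10) = 0; P(data | box D) = (4/10)(3/9)(2/8) = 0.033333.
Weighting by the prior gives 1/12 · 0.50909 = 0.042424, 1/3 · 0.66667 = 0.22222, 1/3 · 0 = 0, 1/4 · 0.033333 = 0.0083333; these sum to 0.27298.
Hence P(box D | data) = (0.0083333) / (0.27298) = 0.030527.

0.0305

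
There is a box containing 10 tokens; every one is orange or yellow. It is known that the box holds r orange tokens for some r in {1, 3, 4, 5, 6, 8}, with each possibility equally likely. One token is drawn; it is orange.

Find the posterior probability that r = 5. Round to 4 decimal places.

Compute the likelihood of this draw for each case: P(data | r = 1) = (1/10) = 1/10; P(data | r = 3) = (3/10) = 3/10; P(data | r = 4) = (4/10) = 2/5; P(data | r = 5) = (5/10) = 1/2; P(data | r = 6) = (6/10) = 3/5; P(data | r = 8) = (8/10) = 4/5.
Multiplying each by its prior: 1/6 · 1/10 = 1/60, 1/6 · 3/10 = 1/20, 1/6 · 2/5 = 1/15, 1/6 · 1/2 = 1/12, 1/6 · 3/5 = 1/10, 1/6 · 4/5 = 2/15; with total 9/20.
Therefore the posterior P(r = 5 | data) = (1/12) / (9/20) = 5/27.

0.1852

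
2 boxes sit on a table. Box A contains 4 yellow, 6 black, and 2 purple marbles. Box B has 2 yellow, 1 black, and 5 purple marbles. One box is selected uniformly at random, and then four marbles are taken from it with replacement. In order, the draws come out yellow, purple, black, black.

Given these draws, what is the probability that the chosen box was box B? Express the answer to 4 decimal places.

0.1495

The likelihood of the observed sequence under each hypothesis: P(data | box A) = (4/12)(2/12)(6/12)(6/12) = 0.013889; P(data | box B) = (2/8)(5/8)(1/8)(1/8) = 0.0024414.
Multiplying each by its prior: 1/2 · 0.013889 = 0.0069444, 1/2 · 0.0024414 = 0.0012207; these sum to 0.0081651.
Hence P(box B | data) = (0.0012207) / (0.0081651) = 0.1495.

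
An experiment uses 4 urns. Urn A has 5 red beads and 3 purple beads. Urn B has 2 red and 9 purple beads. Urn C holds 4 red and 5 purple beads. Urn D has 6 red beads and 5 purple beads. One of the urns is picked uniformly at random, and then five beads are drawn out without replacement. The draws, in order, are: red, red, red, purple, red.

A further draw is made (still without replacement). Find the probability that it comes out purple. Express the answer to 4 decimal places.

0.6948

Compute the likelihood of the observed sequence for each case: P(data | urn A) = (5/8)(4/7)(3/6)(3/5)(2/4) = 0.053571; P(data | urn B) = (2/11)(1/10)(0/9) = 0; P(data | urn C) = (4/9)(3/8)(2/7)(5/6)(1/5) = 0.0079365; P(data | urn D) = (6/11)(5/10)(4/9)(5/8)(3/7) = 0.032468.
Multiplying each by its prior: 1/4 · 0.053571 = 0.013393, 1/4 · 0 = 0, 1/4 · 0.0079365 = 0.0019841, 1/4 · 0.032468 = 0.0081169; summing to 0.023494.
Dividing through by the total gives posterior P(urn A | data) = 0.57006, P(urn B | data) = 0, P(urn C | data) = 0.084453, P(urn D | data) = 0.34549.
Averaging over the posterior, P(purple next | data) = (2/3)(0.57006) + (1)(0.084453) + (2/3)(0.34549) = 0.69482.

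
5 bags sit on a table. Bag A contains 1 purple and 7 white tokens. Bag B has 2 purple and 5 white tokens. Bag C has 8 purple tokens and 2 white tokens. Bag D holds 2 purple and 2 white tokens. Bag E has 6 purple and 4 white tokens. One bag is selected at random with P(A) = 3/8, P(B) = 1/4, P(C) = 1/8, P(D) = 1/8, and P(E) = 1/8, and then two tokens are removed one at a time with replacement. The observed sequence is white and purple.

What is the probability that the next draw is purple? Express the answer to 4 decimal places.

Compute the likelihood of the observed sequence for each case: P(data | bag A) = (7/8)(1/8) = 0.10938; P(data | bag B) = (5/7)(2/7) = 0.20408; P(data | bag C) = (2/10)(8/10) = 0.16; P(data | bag D) = (2/4)(2/4) = 0.25; P(data | bag E) = (4/10)(6/10) = 0.24.
The prior-weighted likelihoods are 3/8 · 0.10938 = 0.041016, 1/4 · 0.20408 = 0.05102, 1/8 · 0.16 = 0.02, 1/8 · 0.25 = 0.03125, 1/8 · 0.24 = 0.03; with total 0.17329.
Dividing through by the total gives posterior P(bag A | data) = 0.23669, P(bag B | data) = 0.29443, P(bag C | data) = 0.11542, P(bag D | data) = 0.18034, P(bag E | data) = 0.17312.
Averaging over the posterior, P(purple next | data) = (1/8)(0.23669) + (2/7)(0.29443) + (4/5)(0.11542) + (1/2)(0.18034) + (3/5)(0.17312) = 0.40009.

0.4001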